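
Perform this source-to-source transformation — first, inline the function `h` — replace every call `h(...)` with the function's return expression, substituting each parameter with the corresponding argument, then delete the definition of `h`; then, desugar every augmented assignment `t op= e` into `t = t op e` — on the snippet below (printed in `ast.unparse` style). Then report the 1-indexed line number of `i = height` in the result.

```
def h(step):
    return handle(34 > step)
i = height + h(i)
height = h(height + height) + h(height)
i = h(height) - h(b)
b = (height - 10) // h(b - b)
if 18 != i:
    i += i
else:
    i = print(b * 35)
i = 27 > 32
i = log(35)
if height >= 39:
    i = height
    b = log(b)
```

Transformed code:
i = height + handle(34 > i)
height = handle(34 > height + height) + handle(34 > height)
i = handle(34 > height) - handle(34 > b)
b = (height - 10) // handle(34 > b - b)
if 18 != i:
    i = i + i
else:
    i = print(b * 35)
i = 27 > 32
i = log(35)
if height >= 39:
    i = height
    b = log(b)

12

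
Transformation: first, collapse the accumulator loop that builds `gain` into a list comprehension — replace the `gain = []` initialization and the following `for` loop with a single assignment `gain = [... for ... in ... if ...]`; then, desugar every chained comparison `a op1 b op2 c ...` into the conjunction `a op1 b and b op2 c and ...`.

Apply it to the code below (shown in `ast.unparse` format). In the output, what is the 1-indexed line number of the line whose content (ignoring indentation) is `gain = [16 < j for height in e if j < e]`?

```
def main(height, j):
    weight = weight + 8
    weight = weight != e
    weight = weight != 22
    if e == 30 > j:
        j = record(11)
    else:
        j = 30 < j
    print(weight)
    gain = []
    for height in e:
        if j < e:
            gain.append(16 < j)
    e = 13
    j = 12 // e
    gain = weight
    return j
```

10

Transformed code:
def main(height, j):
    weight = weight + 8
    weight = weight != e
    weight = weight != 22
    if e == 30 and 30 > j:
        j = record(11)
    else:
        j = 30 < j
    print(weight)
    gain = [16 < j for height in e if j < e]
    e = 13
    j = 12 // e
    gain = weight
    return j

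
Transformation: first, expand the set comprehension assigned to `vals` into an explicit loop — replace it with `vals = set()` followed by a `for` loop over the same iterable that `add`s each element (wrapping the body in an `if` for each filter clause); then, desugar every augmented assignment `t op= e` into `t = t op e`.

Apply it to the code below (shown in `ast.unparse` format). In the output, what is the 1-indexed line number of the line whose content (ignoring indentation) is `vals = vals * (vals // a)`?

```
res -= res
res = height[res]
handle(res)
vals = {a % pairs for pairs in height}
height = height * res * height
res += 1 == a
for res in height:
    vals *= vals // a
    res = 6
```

10

Transformed code:
res = res - res
res = height[res]
handle(res)
vals = set()
for pairs in height:
    vals.add(a % pairs)
height = height * res * height
res = res + (1 == a)
for res in height:
    vals = vals * (vals // a)
    res = 6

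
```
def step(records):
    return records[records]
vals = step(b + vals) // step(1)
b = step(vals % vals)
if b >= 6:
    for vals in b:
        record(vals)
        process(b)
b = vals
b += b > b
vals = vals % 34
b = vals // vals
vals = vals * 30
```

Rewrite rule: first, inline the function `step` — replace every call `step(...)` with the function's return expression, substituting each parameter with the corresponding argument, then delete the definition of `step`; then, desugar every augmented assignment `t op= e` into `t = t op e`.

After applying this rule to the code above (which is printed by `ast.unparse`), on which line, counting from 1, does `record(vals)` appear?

Transformed code:
vals = (b + vals)[b + vals] // 1[1]
b = (vals % vals)[vals % vals]
if b >= 6:
    for vals in b:
        record(vals)
        process(b)
b = vals
b = b + (b > b)
vals = vals % 34
b = vals // vals
vals = vals * 30

5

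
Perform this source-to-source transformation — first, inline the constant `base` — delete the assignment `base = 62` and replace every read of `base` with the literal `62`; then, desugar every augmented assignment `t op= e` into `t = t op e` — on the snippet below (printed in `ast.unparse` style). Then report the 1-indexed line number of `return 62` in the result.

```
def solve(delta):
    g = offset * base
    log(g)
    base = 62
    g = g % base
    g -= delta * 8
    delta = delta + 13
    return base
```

7

Transformed code:
def solve(delta):
    g = offset * 62
    log(g)
    g = g % 62
    g = g - delta * 8
    delta = delta + 13
    return 62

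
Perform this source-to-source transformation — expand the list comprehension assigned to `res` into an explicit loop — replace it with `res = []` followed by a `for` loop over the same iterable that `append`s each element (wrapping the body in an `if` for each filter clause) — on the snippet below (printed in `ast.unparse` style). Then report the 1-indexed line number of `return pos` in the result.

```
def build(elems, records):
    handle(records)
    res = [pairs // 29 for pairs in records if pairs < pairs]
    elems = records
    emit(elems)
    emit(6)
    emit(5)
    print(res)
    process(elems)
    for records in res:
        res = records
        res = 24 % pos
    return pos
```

16

Transformed code:
def build(elems, records):
    handle(records)
    res = []
    for pairs in records:
        if pairs < pairs:
            res.append(pairs // 29)
    elems = records
    emit(elems)
    emit(6)
    emit(5)
    print(res)
    process(elems)
    for records in res:
        res = records
        res = 24 % pos
    return pos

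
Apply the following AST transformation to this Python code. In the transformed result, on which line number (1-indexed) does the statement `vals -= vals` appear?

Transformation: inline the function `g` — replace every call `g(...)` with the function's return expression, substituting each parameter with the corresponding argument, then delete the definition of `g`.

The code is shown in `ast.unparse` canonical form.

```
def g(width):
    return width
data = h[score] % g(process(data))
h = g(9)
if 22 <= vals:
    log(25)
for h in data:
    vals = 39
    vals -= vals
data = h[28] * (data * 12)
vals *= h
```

7

Transformed code:
data = h[score] % process(data)
h = 9
if 22 <= vals:
    log(25)
for h in data:
    vals = 39
    vals -= vals
data = h[28] * (data * 12)
vals *= h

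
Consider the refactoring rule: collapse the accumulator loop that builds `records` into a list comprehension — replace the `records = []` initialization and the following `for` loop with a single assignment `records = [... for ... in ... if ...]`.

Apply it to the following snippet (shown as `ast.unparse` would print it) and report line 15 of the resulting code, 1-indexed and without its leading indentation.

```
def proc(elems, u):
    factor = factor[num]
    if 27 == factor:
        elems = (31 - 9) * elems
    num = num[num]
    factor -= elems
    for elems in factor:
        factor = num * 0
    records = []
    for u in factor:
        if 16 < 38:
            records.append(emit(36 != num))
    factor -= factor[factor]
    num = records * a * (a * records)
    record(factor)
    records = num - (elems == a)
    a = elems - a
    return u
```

return u

Transformed code:
def proc(elems, u):
    factor = factor[num]
    if 27 == factor:
        elems = (31 - 9) * elems
    num = num[num]
    factor -= elems
    for elems in factor:
        factor = num * 0
    records = [emit(36 != num) for u in factor if 16 < 38]
    factor -= factor[factor]
    num = records * a * (a * records)
    record(factor)
    records = num - (elems == a)
    a = elems - a
    return u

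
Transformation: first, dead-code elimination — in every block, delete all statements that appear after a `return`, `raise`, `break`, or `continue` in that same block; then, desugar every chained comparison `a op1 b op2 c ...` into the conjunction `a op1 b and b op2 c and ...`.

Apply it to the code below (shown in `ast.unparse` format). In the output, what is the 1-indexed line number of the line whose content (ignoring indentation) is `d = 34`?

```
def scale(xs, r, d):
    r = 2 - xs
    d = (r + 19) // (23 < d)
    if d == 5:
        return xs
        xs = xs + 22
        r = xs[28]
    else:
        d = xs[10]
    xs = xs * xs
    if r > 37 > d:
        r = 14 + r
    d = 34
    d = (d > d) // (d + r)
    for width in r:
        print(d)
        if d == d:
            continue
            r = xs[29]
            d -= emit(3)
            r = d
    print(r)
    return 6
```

Transformed code:
def scale(xs, r, d):
    r = 2 - xs
    d = (r + 19) // (23 < d)
    if d == 5:
        return xs
    else:
        d = xs[10]
    xs = xs * xs
    if r > 37 and 37 > d:
        r = 14 + r
    d = 34
    d = (d > d) // (d + r)
    for width in r:
        print(d)
        if d == d:
            continue
    print(r)
    return 6

11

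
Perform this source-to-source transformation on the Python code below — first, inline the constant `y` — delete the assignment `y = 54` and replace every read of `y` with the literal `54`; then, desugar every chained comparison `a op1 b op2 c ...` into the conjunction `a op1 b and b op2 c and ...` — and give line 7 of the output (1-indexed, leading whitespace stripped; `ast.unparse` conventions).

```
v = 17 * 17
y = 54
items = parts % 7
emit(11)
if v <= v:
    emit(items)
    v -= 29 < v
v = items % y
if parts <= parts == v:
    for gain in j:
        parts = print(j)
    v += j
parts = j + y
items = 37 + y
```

Transformed code:
v = 17 * 17
items = parts % 7
emit(11)
if v <= v:
    emit(items)
    v -= 29 < v
v = items % 54
if parts <= parts and parts == v:
    for gain in j:
        parts = print(j)
    v += j
parts = j + 54
items = 37 + 54

v = items % 54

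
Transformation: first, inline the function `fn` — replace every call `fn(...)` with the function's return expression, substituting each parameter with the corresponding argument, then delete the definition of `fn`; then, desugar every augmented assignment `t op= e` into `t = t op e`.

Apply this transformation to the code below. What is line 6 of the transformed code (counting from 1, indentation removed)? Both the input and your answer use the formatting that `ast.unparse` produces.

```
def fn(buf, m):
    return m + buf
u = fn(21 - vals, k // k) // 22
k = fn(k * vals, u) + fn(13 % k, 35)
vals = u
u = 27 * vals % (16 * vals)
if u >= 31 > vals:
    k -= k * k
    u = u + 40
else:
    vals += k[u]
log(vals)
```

k = k - k * k

Transformed code:
u = (k // k + (21 - vals)) // 22
k = u + k * vals + (35 + 13 % k)
vals = u
u = 27 * vals % (16 * vals)
if u >= 31 > vals:
    k = k - k * k
    u = u + 40
else:
    vals = vals + k[u]
log(vals)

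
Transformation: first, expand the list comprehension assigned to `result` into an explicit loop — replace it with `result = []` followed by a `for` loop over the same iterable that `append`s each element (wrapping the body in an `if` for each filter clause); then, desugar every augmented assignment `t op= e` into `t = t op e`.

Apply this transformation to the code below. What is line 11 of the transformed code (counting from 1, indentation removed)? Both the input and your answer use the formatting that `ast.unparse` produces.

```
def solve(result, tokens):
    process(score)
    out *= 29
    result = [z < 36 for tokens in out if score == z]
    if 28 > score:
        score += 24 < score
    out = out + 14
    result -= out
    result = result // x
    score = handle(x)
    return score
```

result = result - out

Transformed code:
def solve(result, tokens):
    process(score)
    out = out * 29
    result = []
    for tokens in out:
        if score == z:
            result.append(z < 36)
    if 28 > score:
        score = score + (24 < score)
    out = out + 14
    result = result - out
    result = result // x
    score = handle(x)
    return score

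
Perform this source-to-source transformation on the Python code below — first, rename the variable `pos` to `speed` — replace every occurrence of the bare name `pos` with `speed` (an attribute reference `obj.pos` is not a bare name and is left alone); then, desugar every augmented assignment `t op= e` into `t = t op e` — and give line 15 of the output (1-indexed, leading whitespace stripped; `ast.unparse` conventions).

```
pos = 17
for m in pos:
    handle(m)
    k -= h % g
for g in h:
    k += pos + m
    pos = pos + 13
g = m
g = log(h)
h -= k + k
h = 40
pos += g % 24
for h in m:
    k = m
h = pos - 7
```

Transformed code:
speed = 17
for m in speed:
    handle(m)
    k = k - h % g
for g in h:
    k = k + (speed + m)
    speed = speed + 13
g = m
g = log(h)
h = h - (k + k)
h = 40
speed = speed + g % 24
for h in m:
    k = m
h = speed - 7

h = speed - 7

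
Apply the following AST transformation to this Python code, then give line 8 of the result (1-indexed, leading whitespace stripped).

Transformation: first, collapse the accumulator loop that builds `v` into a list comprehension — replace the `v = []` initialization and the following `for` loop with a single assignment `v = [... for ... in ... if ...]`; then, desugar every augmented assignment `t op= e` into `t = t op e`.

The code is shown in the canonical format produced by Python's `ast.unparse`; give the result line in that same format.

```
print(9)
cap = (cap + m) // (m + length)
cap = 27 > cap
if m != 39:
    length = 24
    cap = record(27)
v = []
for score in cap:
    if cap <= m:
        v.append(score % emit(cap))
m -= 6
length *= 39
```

Transformed code:
print(9)
cap = (cap + m) // (m + length)
cap = 27 > cap
if m != 39:
    length = 24
    cap = record(27)
v = [score % emit(cap) for score in cap if cap <= m]
m = m - 6
length = length * 39

m = m - 6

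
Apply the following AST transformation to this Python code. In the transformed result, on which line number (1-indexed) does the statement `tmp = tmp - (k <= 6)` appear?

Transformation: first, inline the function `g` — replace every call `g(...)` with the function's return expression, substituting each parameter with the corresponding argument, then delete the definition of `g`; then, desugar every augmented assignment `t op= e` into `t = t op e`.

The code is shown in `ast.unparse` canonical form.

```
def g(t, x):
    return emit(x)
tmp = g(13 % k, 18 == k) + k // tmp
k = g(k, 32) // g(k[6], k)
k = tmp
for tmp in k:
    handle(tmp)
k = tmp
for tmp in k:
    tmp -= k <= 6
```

8

Transformed code:
tmp = emit(18 == k) + k // tmp
k = emit(32) // emit(k)
k = tmp
for tmp in k:
    handle(tmp)
k = tmp
for tmp in k:
    tmp = tmp - (k <= 6)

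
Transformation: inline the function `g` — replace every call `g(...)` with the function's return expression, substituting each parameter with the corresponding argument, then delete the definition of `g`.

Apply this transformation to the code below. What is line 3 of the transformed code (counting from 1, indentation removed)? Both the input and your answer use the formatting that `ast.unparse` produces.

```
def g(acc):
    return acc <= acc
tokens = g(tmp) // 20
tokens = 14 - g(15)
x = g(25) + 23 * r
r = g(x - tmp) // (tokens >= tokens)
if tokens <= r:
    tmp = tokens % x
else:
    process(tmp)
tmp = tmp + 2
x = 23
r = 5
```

x = (25 <= 25) + 23 * r

Transformed code:
tokens = (tmp <= tmp) // 20
tokens = 14 - (15 <= 15)
x = (25 <= 25) + 23 * r
r = (x - tmp <= x - tmp) // (tokens >= tokens)
if tokens <= r:
    tmp = tokens % x
else:
    process(tmp)
tmp = tmp + 2
x = 23
r = 5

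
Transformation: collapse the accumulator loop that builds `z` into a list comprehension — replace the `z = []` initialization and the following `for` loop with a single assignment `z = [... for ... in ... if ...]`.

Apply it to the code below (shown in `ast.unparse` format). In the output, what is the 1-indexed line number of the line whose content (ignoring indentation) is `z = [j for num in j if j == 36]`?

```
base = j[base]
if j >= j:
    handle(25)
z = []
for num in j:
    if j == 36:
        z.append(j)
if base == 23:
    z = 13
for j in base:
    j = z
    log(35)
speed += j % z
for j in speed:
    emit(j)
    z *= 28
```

Transformed code:
base = j[base]
if j >= j:
    handle(25)
z = [j for num in j if j == 36]
if base == 23:
    z = 13
for j in base:
    j = z
    log(35)
speed += j % z
for j in speed:
    emit(j)
    z *= 28

4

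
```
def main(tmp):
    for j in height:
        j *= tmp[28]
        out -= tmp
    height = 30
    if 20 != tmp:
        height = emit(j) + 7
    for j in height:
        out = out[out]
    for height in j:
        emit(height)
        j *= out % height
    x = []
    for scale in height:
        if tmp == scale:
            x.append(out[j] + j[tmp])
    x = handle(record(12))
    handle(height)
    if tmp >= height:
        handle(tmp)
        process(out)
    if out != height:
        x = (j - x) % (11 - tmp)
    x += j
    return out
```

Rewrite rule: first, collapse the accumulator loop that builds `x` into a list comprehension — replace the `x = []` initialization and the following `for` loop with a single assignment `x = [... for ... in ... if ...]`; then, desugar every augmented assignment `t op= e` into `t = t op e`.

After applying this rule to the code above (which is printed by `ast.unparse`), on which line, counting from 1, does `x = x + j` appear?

21

Transformed code:
def main(tmp):
    for j in height:
        j = j * tmp[28]
        out = out - tmp
    height = 30
    if 20 != tmp:
        height = emit(j) + 7
    for j in height:
        out = out[out]
    for height in j:
        emit(height)
        j = j * (out % height)
    x = [out[j] + j[tmp] for scale in height if tmp == scale]
    x = handle(record(12))
    handle(height)
    if tmp >= height:
        handle(tmp)
        process(out)
    if out != height:
        x = (j - x) % (11 - tmp)
    x = x + j
    return out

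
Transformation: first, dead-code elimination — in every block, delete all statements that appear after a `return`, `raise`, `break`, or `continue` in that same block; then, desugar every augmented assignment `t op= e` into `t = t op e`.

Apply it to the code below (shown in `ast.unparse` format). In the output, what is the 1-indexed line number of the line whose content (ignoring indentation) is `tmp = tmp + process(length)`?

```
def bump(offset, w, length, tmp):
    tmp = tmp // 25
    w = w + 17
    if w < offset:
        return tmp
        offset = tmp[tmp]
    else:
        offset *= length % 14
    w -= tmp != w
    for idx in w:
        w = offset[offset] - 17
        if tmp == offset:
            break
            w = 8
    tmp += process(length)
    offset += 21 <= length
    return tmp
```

Transformed code:
def bump(offset, w, length, tmp):
    tmp = tmp // 25
    w = w + 17
    if w < offset:
        return tmp
    else:
        offset = offset * (length % 14)
    w = w - (tmp != w)
    for idx in w:
        w = offset[offset] - 17
        if tmp == offset:
            break
    tmp = tmp + process(length)
    offset = offset + (21 <= length)
    return tmp

13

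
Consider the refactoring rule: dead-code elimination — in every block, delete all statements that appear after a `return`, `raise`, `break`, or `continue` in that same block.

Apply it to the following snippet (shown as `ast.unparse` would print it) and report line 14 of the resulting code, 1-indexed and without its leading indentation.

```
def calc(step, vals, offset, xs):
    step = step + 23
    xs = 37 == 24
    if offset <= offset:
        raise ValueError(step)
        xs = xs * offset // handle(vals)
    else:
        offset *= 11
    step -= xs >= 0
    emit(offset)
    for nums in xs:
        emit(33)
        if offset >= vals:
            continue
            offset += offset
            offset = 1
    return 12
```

Transformed code:
def calc(step, vals, offset, xs):
    step = step + 23
    xs = 37 == 24
    if offset <= offset:
        raise ValueError(step)
    else:
        offset *= 11
    step -= xs >= 0
    emit(offset)
    for nums in xs:
        emit(33)
        if offset >= vals:
            continue
    return 12

return 12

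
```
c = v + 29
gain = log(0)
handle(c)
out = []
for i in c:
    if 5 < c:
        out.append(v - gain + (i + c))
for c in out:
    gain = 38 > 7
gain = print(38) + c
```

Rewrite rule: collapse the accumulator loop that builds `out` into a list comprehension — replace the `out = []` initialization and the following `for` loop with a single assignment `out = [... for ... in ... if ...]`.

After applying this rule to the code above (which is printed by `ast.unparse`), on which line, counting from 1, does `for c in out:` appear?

Transformed code:
c = v + 29
gain = log(0)
handle(c)
out = [v - gain + (i + c) for i in c if 5 < c]
for c in out:
    gain = 38 > 7
gain = print(38) + c

5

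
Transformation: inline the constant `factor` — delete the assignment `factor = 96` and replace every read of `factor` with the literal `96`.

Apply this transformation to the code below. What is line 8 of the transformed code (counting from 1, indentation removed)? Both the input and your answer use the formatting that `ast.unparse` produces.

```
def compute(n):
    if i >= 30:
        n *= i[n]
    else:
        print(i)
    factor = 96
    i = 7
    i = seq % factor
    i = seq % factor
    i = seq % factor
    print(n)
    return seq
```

Transformed code:
def compute(n):
    if i >= 30:
        n *= i[n]
    else:
        print(i)
    i = 7
    i = seq % 96
    i = seq % 96
    i = seq % 96
    print(n)
    return seq

i = seq % 96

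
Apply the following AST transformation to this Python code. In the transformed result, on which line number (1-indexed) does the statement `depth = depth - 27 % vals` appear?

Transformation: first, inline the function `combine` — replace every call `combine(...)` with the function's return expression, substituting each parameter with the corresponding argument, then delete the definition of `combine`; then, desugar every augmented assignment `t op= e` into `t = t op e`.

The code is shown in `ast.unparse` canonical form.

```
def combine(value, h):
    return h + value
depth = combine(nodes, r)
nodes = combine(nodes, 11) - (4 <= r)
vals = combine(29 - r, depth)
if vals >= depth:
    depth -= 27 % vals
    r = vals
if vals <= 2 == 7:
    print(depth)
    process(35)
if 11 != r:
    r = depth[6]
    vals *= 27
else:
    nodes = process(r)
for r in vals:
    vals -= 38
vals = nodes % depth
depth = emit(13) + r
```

5

Transformed code:
depth = r + nodes
nodes = 11 + nodes - (4 <= r)
vals = depth + (29 - r)
if vals >= depth:
    depth = depth - 27 % vals
    r = vals
if vals <= 2 == 7:
    print(depth)
    process(35)
if 11 != r:
    r = depth[6]
    vals = vals * 27
else:
    nodes = process(r)
for r in vals:
    vals = vals - 38
vals = nodes % depth
depth = emit(13) + r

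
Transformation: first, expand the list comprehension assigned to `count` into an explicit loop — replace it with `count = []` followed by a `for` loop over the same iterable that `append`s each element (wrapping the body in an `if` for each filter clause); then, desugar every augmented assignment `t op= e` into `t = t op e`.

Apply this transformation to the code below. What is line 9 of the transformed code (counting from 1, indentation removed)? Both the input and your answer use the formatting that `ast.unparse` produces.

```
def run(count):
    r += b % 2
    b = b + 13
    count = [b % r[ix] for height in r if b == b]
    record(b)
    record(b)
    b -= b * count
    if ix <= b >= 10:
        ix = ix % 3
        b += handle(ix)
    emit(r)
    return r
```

record(b)

Transformed code:
def run(count):
    r = r + b % 2
    b = b + 13
    count = []
    for height in r:
        if b == b:
            count.append(b % r[ix])
    record(b)
    record(b)
    b = b - b * count
    if ix <= b >= 10:
        ix = ix % 3
        b = b + handle(ix)
    emit(r)
    return r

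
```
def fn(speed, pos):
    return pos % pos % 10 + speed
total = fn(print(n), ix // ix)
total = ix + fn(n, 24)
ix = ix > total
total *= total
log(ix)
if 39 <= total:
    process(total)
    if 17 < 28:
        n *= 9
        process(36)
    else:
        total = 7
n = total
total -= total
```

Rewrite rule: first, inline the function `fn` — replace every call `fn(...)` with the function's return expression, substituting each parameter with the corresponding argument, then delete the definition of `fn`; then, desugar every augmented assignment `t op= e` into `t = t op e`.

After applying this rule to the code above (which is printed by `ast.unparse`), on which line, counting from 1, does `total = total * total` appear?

Transformed code:
total = ix // ix % (ix // ix) % 10 + print(n)
total = ix + (24 % 24 % 10 + n)
ix = ix > total
total = total * total
log(ix)
if 39 <= total:
    process(total)
    if 17 < 28:
        n = n * 9
        process(36)
    else:
        total = 7
n = total
total = total - total

4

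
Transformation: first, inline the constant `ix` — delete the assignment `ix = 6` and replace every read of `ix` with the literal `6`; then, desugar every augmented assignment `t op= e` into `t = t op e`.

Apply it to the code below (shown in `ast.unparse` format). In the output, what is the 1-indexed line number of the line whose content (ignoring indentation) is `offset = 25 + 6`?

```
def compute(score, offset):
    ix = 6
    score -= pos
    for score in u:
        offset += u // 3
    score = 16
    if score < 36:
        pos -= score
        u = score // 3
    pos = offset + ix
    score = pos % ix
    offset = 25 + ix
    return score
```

11

Transformed code:
def compute(score, offset):
    score = score - pos
    for score in u:
        offset = offset + u // 3
    score = 16
    if score < 36:
        pos = pos - score
        u = score // 3
    pos = offset + 6
    score = pos % 6
    offset = 25 + 6
    return score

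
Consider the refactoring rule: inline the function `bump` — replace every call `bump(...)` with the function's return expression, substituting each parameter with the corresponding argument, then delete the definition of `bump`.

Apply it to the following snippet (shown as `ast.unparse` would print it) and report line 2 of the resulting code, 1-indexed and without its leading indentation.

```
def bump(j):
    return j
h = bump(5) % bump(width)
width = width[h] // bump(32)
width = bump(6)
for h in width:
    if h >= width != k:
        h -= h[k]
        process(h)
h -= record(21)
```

width = width[h] // 32

Transformed code:
h = 5 % width
width = width[h] // 32
width = 6
for h in width:
    if h >= width != k:
        h -= h[k]
        process(h)
h -= record(21)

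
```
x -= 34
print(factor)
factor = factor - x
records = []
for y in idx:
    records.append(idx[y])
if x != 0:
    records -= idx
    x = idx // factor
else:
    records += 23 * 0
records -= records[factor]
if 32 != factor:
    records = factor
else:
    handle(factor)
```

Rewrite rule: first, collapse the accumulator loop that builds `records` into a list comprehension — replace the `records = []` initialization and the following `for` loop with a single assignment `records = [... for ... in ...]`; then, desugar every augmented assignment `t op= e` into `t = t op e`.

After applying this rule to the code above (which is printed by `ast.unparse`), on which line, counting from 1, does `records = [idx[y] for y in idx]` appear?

4

Transformed code:
x = x - 34
print(factor)
factor = factor - x
records = [idx[y] for y in idx]
if x != 0:
    records = records - idx
    x = idx // factor
else:
    records = records + 23 * 0
records = records - records[factor]
if 32 != factor:
    records = factor
else:
    handle(factor)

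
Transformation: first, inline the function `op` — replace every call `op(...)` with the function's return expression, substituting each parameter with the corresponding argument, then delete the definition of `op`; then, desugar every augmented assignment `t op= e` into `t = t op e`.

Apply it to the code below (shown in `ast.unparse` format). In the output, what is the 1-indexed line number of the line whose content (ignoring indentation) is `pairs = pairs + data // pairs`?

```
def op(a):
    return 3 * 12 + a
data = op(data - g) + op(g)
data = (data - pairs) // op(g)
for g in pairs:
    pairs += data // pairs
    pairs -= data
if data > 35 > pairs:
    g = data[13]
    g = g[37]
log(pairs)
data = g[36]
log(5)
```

4

Transformed code:
data = 3 * 12 + (data - g) + (3 * 12 + g)
data = (data - pairs) // (3 * 12 + g)
for g in pairs:
    pairs = pairs + data // pairs
    pairs = pairs - data
if data > 35 > pairs:
    g = data[13]
    g = g[37]
log(pairs)
data = g[36]
log(5)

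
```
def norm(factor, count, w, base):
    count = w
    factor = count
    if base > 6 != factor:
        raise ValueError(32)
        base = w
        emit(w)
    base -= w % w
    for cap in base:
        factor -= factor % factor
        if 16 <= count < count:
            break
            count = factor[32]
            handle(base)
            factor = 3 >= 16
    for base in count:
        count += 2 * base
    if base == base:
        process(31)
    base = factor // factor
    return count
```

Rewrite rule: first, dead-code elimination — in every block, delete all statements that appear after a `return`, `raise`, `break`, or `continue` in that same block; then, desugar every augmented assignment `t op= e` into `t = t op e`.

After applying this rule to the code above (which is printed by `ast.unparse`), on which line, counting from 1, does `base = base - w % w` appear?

6

Transformed code:
def norm(factor, count, w, base):
    count = w
    factor = count
    if base > 6 != factor:
        raise ValueError(32)
    base = base - w % w
    for cap in base:
        factor = factor - factor % factor
        if 16 <= count < count:
            break
    for base in count:
        count = count + 2 * base
    if base == base:
        process(31)
    base = factor // factor
    return count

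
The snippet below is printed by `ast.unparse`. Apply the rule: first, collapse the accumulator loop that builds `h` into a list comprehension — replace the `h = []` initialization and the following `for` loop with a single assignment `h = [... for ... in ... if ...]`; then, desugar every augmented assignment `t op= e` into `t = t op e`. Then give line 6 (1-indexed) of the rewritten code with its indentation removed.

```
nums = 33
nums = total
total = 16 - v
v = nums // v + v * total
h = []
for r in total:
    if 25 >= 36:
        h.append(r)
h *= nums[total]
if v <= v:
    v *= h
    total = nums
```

Transformed code:
nums = 33
nums = total
total = 16 - v
v = nums // v + v * total
h = [r for r in total if 25 >= 36]
h = h * nums[total]
if v <= v:
    v = v * h
    total = nums

h = h * nums[total]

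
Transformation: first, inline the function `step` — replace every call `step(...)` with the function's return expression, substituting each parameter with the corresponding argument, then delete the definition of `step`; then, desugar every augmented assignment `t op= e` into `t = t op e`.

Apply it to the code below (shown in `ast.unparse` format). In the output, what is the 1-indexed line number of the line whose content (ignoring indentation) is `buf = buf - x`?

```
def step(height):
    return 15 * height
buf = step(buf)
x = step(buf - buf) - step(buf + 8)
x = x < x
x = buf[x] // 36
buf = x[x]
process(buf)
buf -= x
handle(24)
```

7

Transformed code:
buf = 15 * buf
x = 15 * (buf - buf) - 15 * (buf + 8)
x = x < x
x = buf[x] // 36
buf = x[x]
process(buf)
buf = buf - x
handle(24)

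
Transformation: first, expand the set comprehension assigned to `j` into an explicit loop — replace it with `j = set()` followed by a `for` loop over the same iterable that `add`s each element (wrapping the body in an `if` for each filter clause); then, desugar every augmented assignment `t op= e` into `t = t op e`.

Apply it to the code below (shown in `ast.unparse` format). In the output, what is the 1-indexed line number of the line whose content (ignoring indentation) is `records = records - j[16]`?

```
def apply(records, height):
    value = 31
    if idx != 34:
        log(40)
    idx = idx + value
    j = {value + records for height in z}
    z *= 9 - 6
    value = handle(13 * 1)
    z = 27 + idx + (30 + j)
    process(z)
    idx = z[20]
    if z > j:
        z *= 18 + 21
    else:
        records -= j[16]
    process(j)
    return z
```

Transformed code:
def apply(records, height):
    value = 31
    if idx != 34:
        log(40)
    idx = idx + value
    j = set()
    for height in z:
        j.add(value + records)
    z = z * (9 - 6)
    value = handle(13 * 1)
    z = 27 + idx + (30 + j)
    process(z)
    idx = z[20]
    if z > j:
        z = z * (18 + 21)
    else:
        records = records - j[16]
    process(j)
    return z

17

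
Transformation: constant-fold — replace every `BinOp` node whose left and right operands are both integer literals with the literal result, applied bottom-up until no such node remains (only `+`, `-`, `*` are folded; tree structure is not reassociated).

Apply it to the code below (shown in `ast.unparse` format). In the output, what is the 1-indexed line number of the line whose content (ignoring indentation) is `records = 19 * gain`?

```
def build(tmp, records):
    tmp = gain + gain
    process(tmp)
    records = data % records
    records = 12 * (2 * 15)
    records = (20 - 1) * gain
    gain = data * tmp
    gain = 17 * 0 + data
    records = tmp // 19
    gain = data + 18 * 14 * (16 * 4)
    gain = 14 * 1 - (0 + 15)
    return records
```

6

Transformed code:
def build(tmp, records):
    tmp = gain + gain
    process(tmp)
    records = data % records
    records = 360
    records = 19 * gain
    gain = data * tmp
    gain = 0 + data
    records = tmp // 19
    gain = data + 16128
    gain = -1
    return records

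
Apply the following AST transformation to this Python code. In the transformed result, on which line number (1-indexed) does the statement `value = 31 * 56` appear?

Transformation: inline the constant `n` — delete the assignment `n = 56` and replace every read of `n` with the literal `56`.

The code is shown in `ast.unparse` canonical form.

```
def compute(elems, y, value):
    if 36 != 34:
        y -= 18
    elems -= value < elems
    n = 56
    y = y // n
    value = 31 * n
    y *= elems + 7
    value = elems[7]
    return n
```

Transformed code:
def compute(elems, y, value):
    if 36 != 34:
        y -= 18
    elems -= value < elems
    y = y // 56
    value = 31 * 56
    y *= elems + 7
    value = elems[7]
    return 56

6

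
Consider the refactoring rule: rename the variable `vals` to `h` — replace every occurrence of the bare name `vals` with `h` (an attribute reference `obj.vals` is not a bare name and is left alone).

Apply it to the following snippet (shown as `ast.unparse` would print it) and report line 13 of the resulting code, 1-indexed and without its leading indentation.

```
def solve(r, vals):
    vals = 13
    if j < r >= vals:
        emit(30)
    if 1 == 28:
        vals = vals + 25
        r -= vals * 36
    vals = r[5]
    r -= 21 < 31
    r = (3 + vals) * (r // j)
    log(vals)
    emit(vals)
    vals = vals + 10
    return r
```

h = h + 10

Transformed code:
def solve(r, h):
    h = 13
    if j < r >= h:
        emit(30)
    if 1 == 28:
        h = h + 25
        r -= h * 36
    h = r[5]
    r -= 21 < 31
    r = (3 + h) * (r // j)
    log(h)
    emit(h)
    h = h + 10
    return r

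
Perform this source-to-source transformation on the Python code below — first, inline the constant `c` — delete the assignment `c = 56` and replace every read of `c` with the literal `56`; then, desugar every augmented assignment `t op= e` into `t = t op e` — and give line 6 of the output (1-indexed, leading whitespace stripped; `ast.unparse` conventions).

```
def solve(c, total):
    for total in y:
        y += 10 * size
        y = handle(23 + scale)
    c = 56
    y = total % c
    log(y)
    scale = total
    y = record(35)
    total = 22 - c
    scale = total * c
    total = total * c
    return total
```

log(y)

Transformed code:
def solve(c, total):
    for total in y:
        y = y + 10 * size
        y = handle(23 + scale)
    y = total % 56
    log(y)
    scale = total
    y = record(35)
    total = 22 - 56
    scale = total * 56
    total = total * 56
    return total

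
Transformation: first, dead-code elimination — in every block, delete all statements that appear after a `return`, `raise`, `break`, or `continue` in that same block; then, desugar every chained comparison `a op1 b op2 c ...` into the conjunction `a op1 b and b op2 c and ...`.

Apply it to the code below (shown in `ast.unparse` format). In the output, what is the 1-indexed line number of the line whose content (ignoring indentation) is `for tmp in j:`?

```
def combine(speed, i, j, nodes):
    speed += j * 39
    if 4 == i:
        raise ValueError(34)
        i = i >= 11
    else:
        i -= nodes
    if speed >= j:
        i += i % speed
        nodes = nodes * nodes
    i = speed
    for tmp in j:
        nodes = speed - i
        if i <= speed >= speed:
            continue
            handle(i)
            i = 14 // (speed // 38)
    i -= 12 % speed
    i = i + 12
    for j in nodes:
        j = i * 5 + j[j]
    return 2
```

11

Transformed code:
def combine(speed, i, j, nodes):
    speed += j * 39
    if 4 == i:
        raise ValueError(34)
    else:
        i -= nodes
    if speed >= j:
        i += i % speed
        nodes = nodes * nodes
    i = speed
    for tmp in j:
        nodes = speed - i
        if i <= speed and speed >= speed:
            continue
    i -= 12 % speed
    i = i + 12
    for j in nodes:
        j = i * 5 + j[j]
    return 2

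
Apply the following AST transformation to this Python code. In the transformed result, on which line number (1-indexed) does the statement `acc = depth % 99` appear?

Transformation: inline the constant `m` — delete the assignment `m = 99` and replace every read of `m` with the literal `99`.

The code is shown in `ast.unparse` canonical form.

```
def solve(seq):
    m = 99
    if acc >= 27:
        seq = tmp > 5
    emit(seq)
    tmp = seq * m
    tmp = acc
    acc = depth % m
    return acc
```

7

Transformed code:
def solve(seq):
    if acc >= 27:
        seq = tmp > 5
    emit(seq)
    tmp = seq * 99
    tmp = acc
    acc = depth % 99
    return acc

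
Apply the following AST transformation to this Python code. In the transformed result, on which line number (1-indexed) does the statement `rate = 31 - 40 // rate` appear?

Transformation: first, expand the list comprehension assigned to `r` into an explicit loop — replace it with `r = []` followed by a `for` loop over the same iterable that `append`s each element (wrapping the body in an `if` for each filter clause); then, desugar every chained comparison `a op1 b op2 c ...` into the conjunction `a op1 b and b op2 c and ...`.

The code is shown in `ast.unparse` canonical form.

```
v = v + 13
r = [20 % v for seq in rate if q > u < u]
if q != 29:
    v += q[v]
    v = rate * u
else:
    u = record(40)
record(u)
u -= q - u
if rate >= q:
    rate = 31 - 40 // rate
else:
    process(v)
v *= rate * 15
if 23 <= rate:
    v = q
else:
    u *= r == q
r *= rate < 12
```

Transformed code:
v = v + 13
r = []
for seq in rate:
    if q > u and u < u:
        r.append(20 % v)
if q != 29:
    v += q[v]
    v = rate * u
else:
    u = record(40)
record(u)
u -= q - u
if rate >= q:
    rate = 31 - 40 // rate
else:
    process(v)
v *= rate * 15
if 23 <= rate:
    v = q
else:
    u *= r == q
r *= rate < 12

14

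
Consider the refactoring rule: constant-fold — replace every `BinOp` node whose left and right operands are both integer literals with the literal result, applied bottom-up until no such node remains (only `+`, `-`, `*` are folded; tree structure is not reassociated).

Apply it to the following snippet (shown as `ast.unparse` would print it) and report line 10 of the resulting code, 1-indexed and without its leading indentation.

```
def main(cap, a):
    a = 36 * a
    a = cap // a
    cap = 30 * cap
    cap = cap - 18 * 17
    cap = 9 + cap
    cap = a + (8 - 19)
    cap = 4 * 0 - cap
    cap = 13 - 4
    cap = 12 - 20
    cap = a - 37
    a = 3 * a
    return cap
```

Transformed code:
def main(cap, a):
    a = 36 * a
    a = cap // a
    cap = 30 * cap
    cap = cap - 306
    cap = 9 + cap
    cap = a + -11
    cap = 0 - cap
    cap = 9
    cap = -8
    cap = a - 37
    a = 3 * a
    return cap

cap = -8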